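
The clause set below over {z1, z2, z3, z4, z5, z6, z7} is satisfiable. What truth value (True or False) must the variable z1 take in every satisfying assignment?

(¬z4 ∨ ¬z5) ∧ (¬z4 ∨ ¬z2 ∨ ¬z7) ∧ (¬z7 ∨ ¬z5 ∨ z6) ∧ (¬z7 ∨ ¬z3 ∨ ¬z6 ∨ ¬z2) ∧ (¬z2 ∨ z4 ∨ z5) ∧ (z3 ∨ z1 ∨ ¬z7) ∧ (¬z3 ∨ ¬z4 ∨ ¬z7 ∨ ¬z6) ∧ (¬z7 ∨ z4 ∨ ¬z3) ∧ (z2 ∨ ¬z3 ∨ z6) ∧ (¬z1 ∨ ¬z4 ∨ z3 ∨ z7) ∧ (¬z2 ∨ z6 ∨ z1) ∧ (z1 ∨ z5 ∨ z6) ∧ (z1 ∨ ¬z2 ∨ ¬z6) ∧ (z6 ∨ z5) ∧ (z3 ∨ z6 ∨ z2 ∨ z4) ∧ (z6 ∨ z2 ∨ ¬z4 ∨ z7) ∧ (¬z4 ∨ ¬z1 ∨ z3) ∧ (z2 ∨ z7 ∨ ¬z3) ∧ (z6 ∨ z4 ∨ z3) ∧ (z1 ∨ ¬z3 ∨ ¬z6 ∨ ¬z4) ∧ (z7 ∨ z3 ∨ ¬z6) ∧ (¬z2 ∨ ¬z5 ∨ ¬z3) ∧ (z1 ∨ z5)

True

Suppose z1 = False.
From the singleton clause (z5), z5 = True.
From the singleton clause (¬z4), z4 = False.
Case z7 = False:
Case z2 = False:
From the singleton clause (¬z3), z3 = False.
From the singleton clause (z6), z6 = True.
That conflicts with the unit clause (¬z6).
Undo z2 and try z2 = True.
From the singleton clause (z6), z6 = True.
That conflicts with the unit clause (¬z6).
Neither z2 = True nor z2 = False works.
Undo z7 and try z7 = True.
From the singleton clause (z6), z6 = True.
From the singleton clause (z3), z3 = True.
That conflicts with the unit clause (¬z3).
Neither z7 = True nor z7 = False works.
So every satisfying assignment has z1 = True.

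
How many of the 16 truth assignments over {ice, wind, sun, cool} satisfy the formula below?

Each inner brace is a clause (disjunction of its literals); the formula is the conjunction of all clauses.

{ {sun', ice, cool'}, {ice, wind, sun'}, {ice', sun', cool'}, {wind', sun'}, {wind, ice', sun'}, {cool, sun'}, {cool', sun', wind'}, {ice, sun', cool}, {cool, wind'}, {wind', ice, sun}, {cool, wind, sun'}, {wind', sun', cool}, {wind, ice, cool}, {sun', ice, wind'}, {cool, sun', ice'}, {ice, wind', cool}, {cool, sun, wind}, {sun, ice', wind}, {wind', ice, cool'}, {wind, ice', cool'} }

There are 2^4 = 16 truth assignments over (ice, wind, sun, cool).
Check each against the 20 clauses (columns in the order ice, wind, sun, cool):
  F F F F  ✗ fails (wind + ice + cool)
  F F F T  ✓ satisfies all
  F F T F  ✗ fails (ice + wind + sun')
  F F T T  ✗ fails (sun' + ice + cool')
  F T F F  ✗ fails (cool + wind')
  F T F T  ✗ fails (wind' + ice + sun)
  F T T F  ✗ fails (wind' + sun')
  F T T T  ✗ fails (sun' + ice + cool')
  T F F F  ✗ fails (cool + sun + wind)
  T F F T  ✗ fails (sun + ice' + wind)
  T F T F  ✗ fails (wind + ice' + sun')
  T F T T  ✗ fails (ice' + sun' + cool')
  T T F F  ✗ fails (cool + wind')
  T T F T  ✓ satisfies all
  T T T F  ✗ fails (wind' + sun')
  T T T T  ✗ fails (ice' + sun' + cool')
2 of the 16 rows are models.

2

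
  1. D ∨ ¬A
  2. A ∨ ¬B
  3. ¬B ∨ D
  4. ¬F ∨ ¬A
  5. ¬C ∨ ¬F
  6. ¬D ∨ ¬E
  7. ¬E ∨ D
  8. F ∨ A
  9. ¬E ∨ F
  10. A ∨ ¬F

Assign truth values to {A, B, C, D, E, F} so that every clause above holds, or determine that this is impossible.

A ↦ True,  B ↦ True,  C ↦ True,  D ↦ True,  E ↦ False,  F ↦ False

Case D = True:
The clause (¬E) is unit, so E = False.
Case A = True:
The clause (¬F) is unit, so F = False.
No clause remains; B, C are free.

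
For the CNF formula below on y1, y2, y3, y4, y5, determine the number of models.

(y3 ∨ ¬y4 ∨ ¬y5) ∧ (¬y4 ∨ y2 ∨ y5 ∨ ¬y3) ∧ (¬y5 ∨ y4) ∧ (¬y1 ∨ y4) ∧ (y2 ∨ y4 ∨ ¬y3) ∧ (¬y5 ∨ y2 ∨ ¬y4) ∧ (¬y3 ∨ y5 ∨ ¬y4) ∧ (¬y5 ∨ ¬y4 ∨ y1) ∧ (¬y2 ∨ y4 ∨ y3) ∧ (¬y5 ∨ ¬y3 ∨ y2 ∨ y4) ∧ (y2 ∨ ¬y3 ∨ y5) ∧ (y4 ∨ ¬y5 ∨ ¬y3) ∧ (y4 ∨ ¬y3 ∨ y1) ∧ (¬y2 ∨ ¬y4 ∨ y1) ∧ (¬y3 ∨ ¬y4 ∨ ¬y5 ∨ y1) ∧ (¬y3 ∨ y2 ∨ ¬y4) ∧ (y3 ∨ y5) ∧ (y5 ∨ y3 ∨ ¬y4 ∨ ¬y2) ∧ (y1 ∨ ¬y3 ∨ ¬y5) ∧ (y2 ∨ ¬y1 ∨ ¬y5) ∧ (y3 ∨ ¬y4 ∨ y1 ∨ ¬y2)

There are 2^5 = 32 truth assignments over (y1, y2, y3, y4, y5).
Split on y2. With y2 = True, the clauses containing y2 are satisfied and ¬y2 drops from the rest; 1 of the 2^4 = 16 assignments to the other variables satisfy what remains.
With y2 = False, by the same count on the reduced clause set, 0 assignments work.
(One model: y1=T, y2=T, y3=T, y4=T, y5=T.)
Total: 1 + 0 = 1.

1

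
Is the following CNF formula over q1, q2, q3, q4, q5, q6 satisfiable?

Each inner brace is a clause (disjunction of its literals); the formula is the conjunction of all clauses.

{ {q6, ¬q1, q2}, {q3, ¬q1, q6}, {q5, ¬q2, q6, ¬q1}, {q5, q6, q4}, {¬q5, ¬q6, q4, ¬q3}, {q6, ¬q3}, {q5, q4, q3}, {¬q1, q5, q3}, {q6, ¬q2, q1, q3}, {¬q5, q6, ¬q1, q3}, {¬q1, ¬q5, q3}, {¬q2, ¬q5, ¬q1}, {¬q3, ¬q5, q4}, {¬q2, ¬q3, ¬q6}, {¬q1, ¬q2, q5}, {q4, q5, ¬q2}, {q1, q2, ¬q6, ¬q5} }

Yes

Branch on q6: set q6 = False.
Unit clause (¬q3) forces q3 = False.
Unit clause (¬q1) forces q1 = False.
Unit clause (¬q2) forces q2 = False.
Branch on q5: set q5 = True.
All clauses hold; q4 can take either value.
A satisfying assignment: q1 ↦ False, q2 ↦ False, q3 ↦ False, q4 ↦ True, q5 ↦ True, q6 ↦ False.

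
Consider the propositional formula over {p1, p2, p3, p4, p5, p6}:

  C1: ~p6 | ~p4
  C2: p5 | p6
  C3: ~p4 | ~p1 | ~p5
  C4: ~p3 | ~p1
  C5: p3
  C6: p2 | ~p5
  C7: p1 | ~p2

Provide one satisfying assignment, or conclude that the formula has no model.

p1: 0; p2: 0; p3: 1; p4: 0; p5: 0; p6: 1

(p3) alone gives p3 = 1.
(~p1) alone gives p1 = 0.
(~p2) alone gives p2 = 0.
(~p5) alone gives p5 = 0.
(p6) alone gives p6 = 1.
(~p4) alone gives p4 = 0.
All clauses are satisfied.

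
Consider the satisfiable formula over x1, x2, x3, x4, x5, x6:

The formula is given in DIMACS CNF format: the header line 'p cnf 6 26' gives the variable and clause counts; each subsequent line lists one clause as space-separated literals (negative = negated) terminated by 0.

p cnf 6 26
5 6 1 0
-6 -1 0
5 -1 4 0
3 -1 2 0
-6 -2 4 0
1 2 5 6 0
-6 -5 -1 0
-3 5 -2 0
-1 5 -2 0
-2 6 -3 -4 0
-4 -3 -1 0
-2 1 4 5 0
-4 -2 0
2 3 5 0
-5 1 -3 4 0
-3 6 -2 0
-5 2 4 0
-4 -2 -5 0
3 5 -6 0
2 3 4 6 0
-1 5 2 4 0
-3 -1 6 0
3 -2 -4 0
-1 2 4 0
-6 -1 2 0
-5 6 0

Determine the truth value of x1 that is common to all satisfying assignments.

False

Suppose x1 = True.
The clause (¬x6) is unit, so x6 = False.
The clause (¬x3) is unit, so x3 = False.
The clause (x2) is unit, so x2 = True.
The clause (x5) is unit, so x5 = True.
Now (¬x5) is unsatisfied and unit — conflict.
So every satisfying assignment has x1 = False.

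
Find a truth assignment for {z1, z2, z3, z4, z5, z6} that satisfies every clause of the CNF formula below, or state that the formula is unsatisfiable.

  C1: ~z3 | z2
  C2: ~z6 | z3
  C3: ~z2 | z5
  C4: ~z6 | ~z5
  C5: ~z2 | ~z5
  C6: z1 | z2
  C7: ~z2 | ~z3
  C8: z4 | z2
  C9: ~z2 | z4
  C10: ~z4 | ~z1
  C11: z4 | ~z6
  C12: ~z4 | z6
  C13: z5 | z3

Branch on z3: set z3 = 0.
The clause (~z6) is unit, so z6 = 0.
The clause (~z4) is unit, so z4 = 0.
The clause (z2) is unit, so z2 = 1.
But (~z2) is also a unit clause — contradiction.
That branch fails; take z3 = 1 instead.
The clause (z2) is unit, so z2 = 1.
But (~z2) is also a unit clause — contradiction.
Both values of z3 lead to a conflict.

UNSATISFIABLE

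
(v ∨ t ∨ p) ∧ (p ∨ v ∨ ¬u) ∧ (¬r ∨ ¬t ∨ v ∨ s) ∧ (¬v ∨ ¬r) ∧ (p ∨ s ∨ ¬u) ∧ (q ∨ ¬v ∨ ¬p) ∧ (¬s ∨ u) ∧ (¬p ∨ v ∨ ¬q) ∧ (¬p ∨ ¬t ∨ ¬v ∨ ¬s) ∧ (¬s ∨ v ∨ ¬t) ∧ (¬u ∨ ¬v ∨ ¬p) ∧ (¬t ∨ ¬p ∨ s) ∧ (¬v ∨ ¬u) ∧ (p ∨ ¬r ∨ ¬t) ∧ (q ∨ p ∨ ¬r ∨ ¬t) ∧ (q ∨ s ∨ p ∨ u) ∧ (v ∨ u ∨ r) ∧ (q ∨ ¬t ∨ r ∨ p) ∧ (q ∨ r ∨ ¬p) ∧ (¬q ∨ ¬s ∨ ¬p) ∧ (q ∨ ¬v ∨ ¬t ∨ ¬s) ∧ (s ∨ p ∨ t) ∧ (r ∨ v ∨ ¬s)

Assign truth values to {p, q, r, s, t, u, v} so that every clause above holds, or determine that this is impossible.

p=True, q=False, r=True, s=False, t=False, u=True, v=False

Case v = False:
Case t = False:
From the singleton clause (p), p = True.
From the singleton clause (¬q), q = False.
From the singleton clause (r), r = True.
Case s = False:
All clauses hold; u can take either value.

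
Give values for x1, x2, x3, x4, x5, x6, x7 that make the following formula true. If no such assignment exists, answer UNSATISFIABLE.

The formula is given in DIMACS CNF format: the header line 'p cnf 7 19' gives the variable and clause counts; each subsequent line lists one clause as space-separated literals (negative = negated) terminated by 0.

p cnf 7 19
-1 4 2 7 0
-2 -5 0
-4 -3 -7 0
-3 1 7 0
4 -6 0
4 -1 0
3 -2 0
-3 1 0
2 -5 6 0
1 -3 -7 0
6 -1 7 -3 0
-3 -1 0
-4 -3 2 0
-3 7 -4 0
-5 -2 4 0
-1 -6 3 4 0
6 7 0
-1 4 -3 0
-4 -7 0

Branch on x2: set x2 = False.
Branch on x4: set x4 = True.
Unit clause (¬x3) forces x3 = False.
Unit clause (¬x7) forces x7 = False.
Unit clause (x6) forces x6 = True.
Every clause is now satisfied; x1, x5 are unconstrained.

x1=False; x2=False; x3=False; x4=True; x5=True; x6=True; x7=False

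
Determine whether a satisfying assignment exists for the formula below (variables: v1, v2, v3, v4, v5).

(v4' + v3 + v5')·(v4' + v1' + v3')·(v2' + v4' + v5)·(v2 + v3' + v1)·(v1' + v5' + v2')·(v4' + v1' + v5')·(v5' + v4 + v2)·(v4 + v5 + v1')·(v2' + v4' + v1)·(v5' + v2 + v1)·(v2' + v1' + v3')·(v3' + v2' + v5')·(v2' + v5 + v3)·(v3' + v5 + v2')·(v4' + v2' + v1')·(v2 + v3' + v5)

Satisfiable

Suppose v4 = 0.
Suppose v5 = 1.
(v2) alone gives v2 = 1.
(v1') alone gives v1 = 0.
(v3') alone gives v3 = 0.
All clauses are satisfied.
A satisfying assignment: v1: 0,  v2: 1,  v3: 0,  v4: 0,  v5: 1.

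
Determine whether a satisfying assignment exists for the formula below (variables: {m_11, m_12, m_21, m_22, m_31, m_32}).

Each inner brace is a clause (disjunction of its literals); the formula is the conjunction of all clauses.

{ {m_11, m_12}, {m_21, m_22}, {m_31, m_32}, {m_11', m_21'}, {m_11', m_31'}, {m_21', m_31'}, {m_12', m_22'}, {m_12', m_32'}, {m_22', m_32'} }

No

Try m_11 = 1.
From the singleton clause (m_21'), m_21 = 0.
From the singleton clause (m_22), m_22 = 1.
From the singleton clause (m_31'), m_31 = 0.
From the singleton clause (m_32), m_32 = 1.
That conflicts with the unit clause (m_32').
So m_11 must be the other value — set m_11 = 0.
From the singleton clause (m_12), m_12 = 1.
From the singleton clause (m_22'), m_22 = 0.
From the singleton clause (m_21), m_21 = 1.
From the singleton clause (m_31'), m_31 = 0.
From the singleton clause (m_32), m_32 = 1.
That conflicts with the unit clause (m_32').
Neither m_11 = 1 nor m_11 = 0 works.
No assignment satisfies every clause.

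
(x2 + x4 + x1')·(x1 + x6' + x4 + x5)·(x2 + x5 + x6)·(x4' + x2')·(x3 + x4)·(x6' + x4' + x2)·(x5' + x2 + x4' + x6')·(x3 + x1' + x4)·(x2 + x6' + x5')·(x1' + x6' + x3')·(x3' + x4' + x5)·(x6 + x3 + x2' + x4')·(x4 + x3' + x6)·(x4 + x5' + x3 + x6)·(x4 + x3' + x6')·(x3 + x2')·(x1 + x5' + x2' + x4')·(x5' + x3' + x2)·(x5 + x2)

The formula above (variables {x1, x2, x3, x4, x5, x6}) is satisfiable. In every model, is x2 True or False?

Suppose x2 = 1.
(x4') alone gives x4 = 0.
(x3) alone gives x3 = 1.
(x6) alone gives x6 = 1.
Now (x6') is unsatisfied and unit — conflict.
So every satisfying assignment has x2 = False.

False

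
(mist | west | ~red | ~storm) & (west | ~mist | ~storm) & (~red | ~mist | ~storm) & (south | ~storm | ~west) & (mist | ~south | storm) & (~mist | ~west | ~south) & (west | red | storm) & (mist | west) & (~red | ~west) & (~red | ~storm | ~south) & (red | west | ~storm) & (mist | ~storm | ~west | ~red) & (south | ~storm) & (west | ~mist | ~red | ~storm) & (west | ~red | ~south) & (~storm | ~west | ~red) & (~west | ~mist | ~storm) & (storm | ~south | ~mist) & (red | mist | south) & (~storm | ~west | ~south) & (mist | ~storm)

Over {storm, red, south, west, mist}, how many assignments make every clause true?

2

There are 2^5 = 32 truth assignments over (storm, red, south, west, mist).
Split on mist. With mist = 1, the clauses containing mist are satisfied and ~mist drops from the rest; 2 of the 2^4 = 16 assignments to the other variables satisfy what remains.
With mist = 0, by the same count on the reduced clause set, 0 assignments work.
(One model: storm=F, red=F, south=F, west=T, mist=T.)
Total: 2 + 0 = 2.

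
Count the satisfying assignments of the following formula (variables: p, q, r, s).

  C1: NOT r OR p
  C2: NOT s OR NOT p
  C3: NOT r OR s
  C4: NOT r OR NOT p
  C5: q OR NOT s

There are 2^4 = 16 truth assignments over (p, q, r, s).
Check each against the 5 clauses (columns in the order p, q, r, s):
  F F F F  ✓ satisfies all
  F F F T  ✗ fails (q OR NOT s)
  F F T F  ✗ fails (NOT r OR p)
  F F T T  ✗ fails (NOT r OR p)
  F T F F  ✓ satisfies all
  F T F T  ✓ satisfies all
  F T T F  ✗ fails (NOT r OR p)
  F T T T  ✗ fails (NOT r OR p)
  T F F F  ✓ satisfies all
  T F F T  ✗ fails (NOT s OR NOT p)
  T F T F  ✗ fails (NOT r OR s)
  T F T T  ✗ fails (NOT s OR NOT p)
  T T F F  ✓ satisfies all
  T T F T  ✗ fails (NOT s OR NOT p)
  T T T F  ✗ fails (NOT r OR s)
  T T T T  ✗ fails (NOT s OR NOT p)
5 of the 16 rows are models.

5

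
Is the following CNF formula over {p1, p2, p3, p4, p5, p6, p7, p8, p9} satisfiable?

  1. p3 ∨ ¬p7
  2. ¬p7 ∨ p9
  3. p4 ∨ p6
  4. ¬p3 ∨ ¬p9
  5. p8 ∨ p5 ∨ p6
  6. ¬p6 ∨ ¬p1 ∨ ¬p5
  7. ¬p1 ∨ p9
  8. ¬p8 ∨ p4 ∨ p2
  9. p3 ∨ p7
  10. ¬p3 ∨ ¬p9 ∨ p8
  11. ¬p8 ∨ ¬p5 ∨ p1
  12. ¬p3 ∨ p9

Suppose p3 = True.
Unit clause (¬p9) forces p9 = False.
Now (p9) is unsatisfied and unit — conflict.
Backtrack on p3: now try p3 = False.
Unit clause (¬p7) forces p7 = False.
Now (p7) is unsatisfied and unit — conflict.
Neither p3 = True nor p3 = False works.
No assignment satisfies every clause.

Unsatisfiable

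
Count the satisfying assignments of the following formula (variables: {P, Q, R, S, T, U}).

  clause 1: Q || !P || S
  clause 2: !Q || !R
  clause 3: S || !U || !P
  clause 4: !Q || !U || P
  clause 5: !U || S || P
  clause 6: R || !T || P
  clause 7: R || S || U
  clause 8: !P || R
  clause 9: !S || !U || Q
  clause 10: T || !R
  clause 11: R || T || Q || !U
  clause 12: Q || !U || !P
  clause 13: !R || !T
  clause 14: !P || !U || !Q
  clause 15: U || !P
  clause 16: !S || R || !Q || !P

There are 2^6 = 64 truth assignments over (P, Q, R, S, T, U).
Split on S. With S = true, the clauses containing S are satisfied and !S drops from the rest; 2 of the 2^5 = 32 assignments to the other variables satisfy what remains.
With S = false, by the same count on the reduced clause set, 0 assignments work.
(One model: P=F, Q=F, R=F, S=T, T=F, U=F.)
Total: 2 + 0 = 2.

2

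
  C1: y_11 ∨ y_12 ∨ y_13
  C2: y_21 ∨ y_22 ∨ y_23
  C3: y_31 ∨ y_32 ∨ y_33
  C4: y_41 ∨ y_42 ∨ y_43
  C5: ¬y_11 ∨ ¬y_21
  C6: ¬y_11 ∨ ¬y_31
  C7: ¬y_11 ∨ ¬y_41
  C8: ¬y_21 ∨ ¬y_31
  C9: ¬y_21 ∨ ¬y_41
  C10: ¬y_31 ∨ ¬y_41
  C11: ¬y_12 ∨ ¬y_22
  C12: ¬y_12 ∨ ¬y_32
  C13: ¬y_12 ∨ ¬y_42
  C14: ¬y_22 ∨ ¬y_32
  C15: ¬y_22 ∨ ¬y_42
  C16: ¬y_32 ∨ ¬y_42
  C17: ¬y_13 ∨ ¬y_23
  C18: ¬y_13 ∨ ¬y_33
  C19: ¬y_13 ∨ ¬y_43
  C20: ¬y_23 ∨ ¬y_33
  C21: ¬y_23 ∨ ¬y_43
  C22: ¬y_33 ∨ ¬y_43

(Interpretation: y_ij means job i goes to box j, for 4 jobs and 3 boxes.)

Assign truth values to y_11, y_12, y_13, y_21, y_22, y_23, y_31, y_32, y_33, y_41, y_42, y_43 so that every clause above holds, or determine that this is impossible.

UNSATISFIABLE

Branch on y_11: set y_11 = False.
Branch on y_12: set y_12 = True.
(¬y_22) alone gives y_22 = False.
(¬y_32) alone gives y_32 = False.
(¬y_42) alone gives y_42 = False.
Branch on y_21: set y_21 = True.
(¬y_31) alone gives y_31 = False.
(y_33) alone gives y_33 = True.
(¬y_41) alone gives y_41 = False.
(y_43) alone gives y_43 = True.
But (¬y_43) is also a unit clause — contradiction.
Undo y_21 and try y_21 = False.
(y_23) alone gives y_23 = True.
(¬y_13) alone gives y_13 = False.
(¬y_33) alone gives y_33 = False.
(y_31) alone gives y_31 = True.
(¬y_41) alone gives y_41 = False.
(y_43) alone gives y_43 = True.
But (¬y_43) is also a unit clause — contradiction.
Neither y_21 = True nor y_21 = False works.
Undo y_12 and try y_12 = False.
(y_13) alone gives y_13 = True.
(¬y_23) alone gives y_23 = False.
(¬y_33) alone gives y_33 = False.
(¬y_43) alone gives y_43 = False.
Branch on y_21: set y_21 = True.
(¬y_31) alone gives y_31 = False.
(y_32) alone gives y_32 = True.
(¬y_41) alone gives y_41 = False.
(y_42) alone gives y_42 = True.
But (¬y_42) is also a unit clause — contradiction.
Undo y_21 and try y_21 = False.
(y_22) alone gives y_22 = True.
(¬y_32) alone gives y_32 = False.
(y_31) alone gives y_31 = True.
(¬y_41) alone gives y_41 = False.
(y_42) alone gives y_42 = True.
But (¬y_42) is also a unit clause — contradiction.
Neither y_21 = True nor y_21 = False works.
Neither y_12 = True nor y_12 = False works.
Undo y_11 and try y_11 = True.
(¬y_21) alone gives y_21 = False.
(¬y_31) alone gives y_31 = False.
(¬y_41) alone gives y_41 = False.
Branch on y_22: set y_22 = True.
(¬y_12) alone gives y_12 = False.
(¬y_32) alone gives y_32 = False.
(y_33) alone gives y_33 = True.
(¬y_42) alone gives y_42 = False.
(y_43) alone gives y_43 = True.
But (¬y_43) is also a unit clause — contradiction.
Undo y_22 and try y_22 = False.
(y_23) alone gives y_23 = True.
(¬y_13) alone gives y_13 = False.
(¬y_33) alone gives y_33 = False.
(y_32) alone gives y_32 = True.
(¬y_12) alone gives y_12 = False.
(¬y_42) alone gives y_42 = False.
(y_43) alone gives y_43 = True.
But (¬y_43) is also a unit clause — contradiction.
Neither y_22 = True nor y_22 = False works.
Neither y_11 = True nor y_11 = False works.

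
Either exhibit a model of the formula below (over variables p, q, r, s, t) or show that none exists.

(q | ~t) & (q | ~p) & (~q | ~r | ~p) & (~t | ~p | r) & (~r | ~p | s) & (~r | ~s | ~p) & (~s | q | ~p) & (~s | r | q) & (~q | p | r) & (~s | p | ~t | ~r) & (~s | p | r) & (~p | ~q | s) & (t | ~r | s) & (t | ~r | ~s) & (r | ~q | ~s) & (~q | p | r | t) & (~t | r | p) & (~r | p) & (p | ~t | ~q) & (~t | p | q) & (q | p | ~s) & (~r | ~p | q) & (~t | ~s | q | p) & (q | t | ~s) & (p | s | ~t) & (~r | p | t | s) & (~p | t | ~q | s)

p=0, q=0, r=0, s=0, t=0

Try q = 0.
Unit clause (~t) forces t = 0.
Unit clause (~p) forces p = 0.
Unit clause (~r) forces r = 0.
Unit clause (~s) forces s = 0.
All clauses are satisfied.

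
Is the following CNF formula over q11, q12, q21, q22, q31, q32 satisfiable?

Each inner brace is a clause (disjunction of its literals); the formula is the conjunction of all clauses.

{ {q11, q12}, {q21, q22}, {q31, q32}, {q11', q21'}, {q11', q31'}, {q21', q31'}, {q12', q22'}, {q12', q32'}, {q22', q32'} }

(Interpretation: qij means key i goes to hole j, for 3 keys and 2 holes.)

Unsatisfiable

Try q11 = 1.
The clause (q21') is unit, so q21 = 0.
The clause (q22) is unit, so q22 = 1.
The clause (q31') is unit, so q31 = 0.
The clause (q32) is unit, so q32 = 1.
But (q32') is also a unit clause — contradiction.
Backtrack on q11: now try q11 = 0.
The clause (q12) is unit, so q12 = 1.
The clause (q22') is unit, so q22 = 0.
The clause (q21) is unit, so q21 = 1.
The clause (q31') is unit, so q31 = 0.
The clause (q32) is unit, so q32 = 1.
But (q32') is also a unit clause — contradiction.
Neither q11 = 1 nor q11 = 0 works.
No assignment satisfies every clause.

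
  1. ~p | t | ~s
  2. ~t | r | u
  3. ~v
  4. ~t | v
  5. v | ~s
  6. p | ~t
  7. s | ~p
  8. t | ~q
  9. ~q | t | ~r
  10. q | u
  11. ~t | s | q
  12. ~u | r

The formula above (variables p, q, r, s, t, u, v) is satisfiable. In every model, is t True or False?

Suppose t = 1.
From the singleton clause (~v), v = 0.
Now (v) is unsatisfied and unit — conflict.
So every satisfying assignment has t = False.

False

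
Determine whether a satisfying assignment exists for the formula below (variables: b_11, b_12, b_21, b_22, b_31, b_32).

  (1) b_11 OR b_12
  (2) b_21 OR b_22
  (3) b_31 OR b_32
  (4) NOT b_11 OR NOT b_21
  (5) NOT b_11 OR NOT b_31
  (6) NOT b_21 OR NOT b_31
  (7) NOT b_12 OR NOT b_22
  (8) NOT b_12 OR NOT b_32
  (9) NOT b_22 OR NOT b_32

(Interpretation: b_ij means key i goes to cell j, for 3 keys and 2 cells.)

Branch on b_11: set b_11 = true.
The clause (NOT b_21) is unit, so b_21 = false.
The clause (b_22) is unit, so b_22 = true.
The clause (NOT b_31) is unit, so b_31 = false.
The clause (b_32) is unit, so b_32 = true.
That conflicts with the unit clause (NOT b_32).
That branch fails; take b_11 = false instead.
The clause (b_12) is unit, so b_12 = true.
The clause (NOT b_22) is unit, so b_22 = false.
The clause (b_21) is unit, so b_21 = true.
The clause (NOT b_31) is unit, so b_31 = false.
The clause (b_32) is unit, so b_32 = true.
That conflicts with the unit clause (NOT b_32).
Neither b_11 = true nor b_11 = false works.
No assignment satisfies every clause.

No, unsatisfiable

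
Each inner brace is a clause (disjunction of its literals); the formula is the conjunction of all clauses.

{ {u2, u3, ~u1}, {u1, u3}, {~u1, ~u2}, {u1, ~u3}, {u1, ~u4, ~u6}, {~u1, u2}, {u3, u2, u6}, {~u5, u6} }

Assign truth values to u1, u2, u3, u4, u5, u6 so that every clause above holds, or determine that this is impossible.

Suppose u1 = 1.
From the singleton clause (~u2), u2 = 0.
That conflicts with the unit clause (u2).
So u1 must be the other value — set u1 = 0.
From the singleton clause (u3), u3 = 1.
That conflicts with the unit clause (~u3).
Either choice for u1 ends in contradiction.

UNSATISFIABLE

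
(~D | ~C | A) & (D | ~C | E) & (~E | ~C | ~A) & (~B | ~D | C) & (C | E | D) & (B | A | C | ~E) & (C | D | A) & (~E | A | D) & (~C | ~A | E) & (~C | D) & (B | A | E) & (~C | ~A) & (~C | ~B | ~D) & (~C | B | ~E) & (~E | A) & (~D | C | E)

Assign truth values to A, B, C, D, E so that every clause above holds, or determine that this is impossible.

A=1,  B=0,  C=0,  D=0,  E=1

Try C = 0.
Try B = 0.
Try E = 1.
Unit clause (A) forces A = 1.
All clauses hold; D can take either value.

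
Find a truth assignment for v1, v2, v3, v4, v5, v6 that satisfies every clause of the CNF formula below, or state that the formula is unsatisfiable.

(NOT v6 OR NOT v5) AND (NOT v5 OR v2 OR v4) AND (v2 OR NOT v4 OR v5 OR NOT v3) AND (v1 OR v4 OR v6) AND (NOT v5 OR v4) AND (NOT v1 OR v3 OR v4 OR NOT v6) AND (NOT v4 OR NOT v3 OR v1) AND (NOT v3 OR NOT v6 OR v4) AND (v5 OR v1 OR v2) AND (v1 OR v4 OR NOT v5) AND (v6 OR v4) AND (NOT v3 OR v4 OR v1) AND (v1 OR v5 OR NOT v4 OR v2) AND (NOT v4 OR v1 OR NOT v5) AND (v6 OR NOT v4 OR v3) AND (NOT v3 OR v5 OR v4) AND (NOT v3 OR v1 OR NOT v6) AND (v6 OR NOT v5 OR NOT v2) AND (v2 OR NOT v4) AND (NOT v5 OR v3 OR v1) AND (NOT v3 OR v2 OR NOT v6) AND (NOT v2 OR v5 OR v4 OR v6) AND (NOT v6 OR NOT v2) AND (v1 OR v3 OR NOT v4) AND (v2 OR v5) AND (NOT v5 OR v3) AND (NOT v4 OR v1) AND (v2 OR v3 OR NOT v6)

Suppose v6 = false.
The clause (v4) is unit, so v4 = true.
The clause (v3) is unit, so v3 = true.
The clause (v1) is unit, so v1 = true.
The clause (v2) is unit, so v2 = true.
The clause (NOT v5) is unit, so v5 = false.
Every clause now holds.

v1 ↦ true; v2 ↦ true; v3 ↦ true; v4 ↦ true; v5 ↦ false; v6 ↦ false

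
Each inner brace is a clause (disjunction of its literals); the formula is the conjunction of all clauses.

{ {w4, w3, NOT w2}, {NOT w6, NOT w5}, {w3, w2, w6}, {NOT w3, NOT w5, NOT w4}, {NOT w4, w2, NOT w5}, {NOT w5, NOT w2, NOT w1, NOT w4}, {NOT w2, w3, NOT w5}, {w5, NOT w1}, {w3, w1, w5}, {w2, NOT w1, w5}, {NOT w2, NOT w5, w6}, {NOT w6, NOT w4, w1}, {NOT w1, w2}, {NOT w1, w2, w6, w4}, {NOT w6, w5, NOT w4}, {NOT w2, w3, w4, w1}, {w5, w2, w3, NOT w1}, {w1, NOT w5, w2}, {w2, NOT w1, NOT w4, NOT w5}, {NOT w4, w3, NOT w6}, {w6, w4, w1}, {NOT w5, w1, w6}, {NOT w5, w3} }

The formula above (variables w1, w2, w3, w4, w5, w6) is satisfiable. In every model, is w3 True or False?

Suppose w3 = false.
(NOT w5) alone gives w5 = false.
(NOT w1) alone gives w1 = false.
That conflicts with the unit clause (w1).
So every satisfying assignment has w3 = True.

True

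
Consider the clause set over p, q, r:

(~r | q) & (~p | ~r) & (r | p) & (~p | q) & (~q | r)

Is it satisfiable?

Suppose r = 1.
Unit clause (q) forces q = 1.
Unit clause (~p) forces p = 0.
This assignment satisfies each clause.
A satisfying assignment: p: 0,  q: 1,  r: 1.

Yes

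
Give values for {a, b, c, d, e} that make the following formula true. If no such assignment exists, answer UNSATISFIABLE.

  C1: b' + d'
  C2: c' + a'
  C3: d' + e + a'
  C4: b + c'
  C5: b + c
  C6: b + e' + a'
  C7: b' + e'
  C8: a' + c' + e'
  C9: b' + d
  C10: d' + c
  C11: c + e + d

UNSATISFIABLE

Suppose b = 0.
From the singleton clause (c'), c = 0.
Now (c) is unsatisfied and unit — conflict.
Backtrack on b: now try b = 1.
From the singleton clause (d'), d = 0.
Now (d) is unsatisfied and unit — conflict.
Neither b = 1 nor b = 0 works.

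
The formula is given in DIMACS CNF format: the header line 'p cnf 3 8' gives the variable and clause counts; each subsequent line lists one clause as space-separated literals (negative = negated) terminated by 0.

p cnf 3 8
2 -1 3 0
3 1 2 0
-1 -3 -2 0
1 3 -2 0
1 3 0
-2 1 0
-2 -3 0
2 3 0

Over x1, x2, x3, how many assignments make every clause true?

3

There are 2^3 = 8 truth assignments over (x1, x2, x3).
Split on x2. With x2 = True, the clauses containing x2 are satisfied and ¬x2 drops from the rest; 1 of the 2^2 = 4 assignments to the other variables satisfy what remains.
With x2 = False, by the same count on the reduced clause set, 2 assignments work.
Total: 1 + 2 = 3.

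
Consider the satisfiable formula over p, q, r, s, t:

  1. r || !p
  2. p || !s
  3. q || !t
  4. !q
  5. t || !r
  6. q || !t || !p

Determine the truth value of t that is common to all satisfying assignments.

Suppose t = true.
Unit clause (q) forces q = true.
But (!q) is also a unit clause — contradiction.
So every satisfying assignment has t = False.

False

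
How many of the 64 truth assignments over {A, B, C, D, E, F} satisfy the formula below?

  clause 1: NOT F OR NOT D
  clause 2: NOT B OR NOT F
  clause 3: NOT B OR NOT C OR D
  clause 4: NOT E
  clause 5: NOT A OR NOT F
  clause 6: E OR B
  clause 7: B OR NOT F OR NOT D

6

There are 2^6 = 64 truth assignments over (A, B, C, D, E, F).
Split on C. With C = true, the clauses containing C are satisfied and NOT C drops from the rest; 2 of the 2^5 = 32 assignments to the other variables satisfy what remains.
With C = false, by the same count on the reduced clause set, 4 assignments work.
(One model: A=F, B=T, C=F, D=F, E=F, F=F.)
Total: 2 + 4 = 6.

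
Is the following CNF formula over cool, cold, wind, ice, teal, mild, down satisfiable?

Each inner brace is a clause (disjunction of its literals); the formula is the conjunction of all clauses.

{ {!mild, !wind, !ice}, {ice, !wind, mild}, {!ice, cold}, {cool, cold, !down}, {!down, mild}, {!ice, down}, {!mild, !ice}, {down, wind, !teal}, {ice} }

No, unsatisfiable

Unit clause (ice) forces ice = true.
Unit clause (cold) forces cold = true.
Unit clause (down) forces down = true.
Unit clause (mild) forces mild = true.
Now (!mild) is unsatisfied and unit — conflict.
No assignment satisfies every clause.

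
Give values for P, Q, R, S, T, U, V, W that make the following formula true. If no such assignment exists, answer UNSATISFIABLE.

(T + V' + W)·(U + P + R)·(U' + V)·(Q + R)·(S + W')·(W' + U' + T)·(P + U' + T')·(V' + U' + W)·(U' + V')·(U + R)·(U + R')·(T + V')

UNSATISFIABLE

Branch on U: set U = 0.
From the singleton clause (R), R = 1.
But (R') is also a unit clause — contradiction.
Backtrack on U: now try U = 1.
From the singleton clause (V), V = 1.
But (V') is also a unit clause — contradiction.
Either choice for U ends in contradiction.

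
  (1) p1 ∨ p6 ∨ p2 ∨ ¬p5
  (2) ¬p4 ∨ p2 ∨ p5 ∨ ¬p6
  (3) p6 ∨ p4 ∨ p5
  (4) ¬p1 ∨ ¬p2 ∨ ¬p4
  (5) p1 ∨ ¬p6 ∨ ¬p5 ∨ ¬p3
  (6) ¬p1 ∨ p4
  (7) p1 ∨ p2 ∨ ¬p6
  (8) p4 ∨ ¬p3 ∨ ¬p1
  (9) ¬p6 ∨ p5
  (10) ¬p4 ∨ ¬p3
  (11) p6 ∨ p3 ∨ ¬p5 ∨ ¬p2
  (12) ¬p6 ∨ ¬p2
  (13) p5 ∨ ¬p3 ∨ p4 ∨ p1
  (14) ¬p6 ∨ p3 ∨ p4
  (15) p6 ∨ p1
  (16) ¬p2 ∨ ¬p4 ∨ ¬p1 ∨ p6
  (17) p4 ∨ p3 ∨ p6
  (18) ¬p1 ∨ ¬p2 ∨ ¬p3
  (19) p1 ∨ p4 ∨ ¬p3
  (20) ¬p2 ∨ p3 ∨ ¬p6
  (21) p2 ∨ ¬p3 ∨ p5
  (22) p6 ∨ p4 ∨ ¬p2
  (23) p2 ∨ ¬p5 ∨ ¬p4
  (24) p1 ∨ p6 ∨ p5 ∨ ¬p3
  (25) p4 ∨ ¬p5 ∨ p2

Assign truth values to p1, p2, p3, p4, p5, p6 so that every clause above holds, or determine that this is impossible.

Try p1 = True.
(p4) alone gives p4 = True.
(¬p2) alone gives p2 = False.
(¬p3) alone gives p3 = False.
(¬p5) alone gives p5 = False.
(¬p6) alone gives p6 = False.
Every clause now holds.

p1=True,  p2=False,  p3=False,  p4=True,  p5=False,  p6=False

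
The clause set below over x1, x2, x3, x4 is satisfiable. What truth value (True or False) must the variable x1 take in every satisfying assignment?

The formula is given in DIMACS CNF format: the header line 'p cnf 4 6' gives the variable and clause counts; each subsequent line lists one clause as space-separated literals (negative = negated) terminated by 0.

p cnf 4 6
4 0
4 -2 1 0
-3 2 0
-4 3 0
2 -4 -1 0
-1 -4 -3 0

False

Suppose x1 = True.
Unit clause (x4) forces x4 = True.
Unit clause (x3) forces x3 = True.
But (¬x3) is also a unit clause — contradiction.
So every satisfying assignment has x1 = False.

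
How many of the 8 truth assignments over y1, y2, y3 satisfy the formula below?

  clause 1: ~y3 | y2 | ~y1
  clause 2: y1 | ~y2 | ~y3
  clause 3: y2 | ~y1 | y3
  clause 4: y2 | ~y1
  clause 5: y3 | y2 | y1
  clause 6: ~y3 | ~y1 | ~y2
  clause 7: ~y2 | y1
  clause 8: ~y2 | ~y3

2

There are 2^3 = 8 truth assignments over (y1, y2, y3).
Check each against the 8 clauses (columns in the order y1, y2, y3):
  F F F  ✗ fails (y3 | y2 | y1)
  F F T  ✓ satisfies all
  F T F  ✗ fails (~y2 | y1)
  F T T  ✗ fails (y1 | ~y2 | ~y3)
  T F F  ✗ fails (y2 | ~y1 | y3)
  T F T  ✗ fails (~y3 | y2 | ~y1)
  T T F  ✓ satisfies all
  T T T  ✗ fails (~y3 | ~y1 | ~y2)
2 of the 8 rows are models.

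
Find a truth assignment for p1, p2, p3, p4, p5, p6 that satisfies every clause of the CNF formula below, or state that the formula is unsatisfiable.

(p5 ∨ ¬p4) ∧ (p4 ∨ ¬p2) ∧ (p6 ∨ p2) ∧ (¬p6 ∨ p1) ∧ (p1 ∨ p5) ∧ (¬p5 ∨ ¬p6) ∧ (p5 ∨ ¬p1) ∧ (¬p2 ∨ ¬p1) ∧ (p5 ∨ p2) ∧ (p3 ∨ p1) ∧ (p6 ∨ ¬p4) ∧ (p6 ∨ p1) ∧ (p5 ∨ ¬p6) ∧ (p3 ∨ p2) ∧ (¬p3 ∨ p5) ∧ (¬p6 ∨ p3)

UNSATISFIABLE

Branch on p5: set p5 = True.
The clause (¬p6) is unit, so p6 = False.
The clause (p2) is unit, so p2 = True.
The clause (p4) is unit, so p4 = True.
That conflicts with the unit clause (¬p4).
Undo p5 and try p5 = False.
The clause (¬p4) is unit, so p4 = False.
The clause (¬p2) is unit, so p2 = False.
That conflicts with the unit clause (p2).
Both values of p5 lead to a conflict.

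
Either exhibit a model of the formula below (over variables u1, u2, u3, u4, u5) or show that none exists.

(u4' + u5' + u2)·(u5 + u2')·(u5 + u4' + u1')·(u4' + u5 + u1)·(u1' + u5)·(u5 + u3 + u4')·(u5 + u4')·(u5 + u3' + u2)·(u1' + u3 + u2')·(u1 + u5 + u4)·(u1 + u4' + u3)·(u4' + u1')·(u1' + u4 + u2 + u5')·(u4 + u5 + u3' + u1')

u1=0, u2=1, u3=0, u4=0, u5=1

Branch on u5: set u5 = 1.
Branch on u4: set u4 = 0.
Branch on u1: set u1 = 0.
Every clause is now satisfied; u2, u3 are unconstrained.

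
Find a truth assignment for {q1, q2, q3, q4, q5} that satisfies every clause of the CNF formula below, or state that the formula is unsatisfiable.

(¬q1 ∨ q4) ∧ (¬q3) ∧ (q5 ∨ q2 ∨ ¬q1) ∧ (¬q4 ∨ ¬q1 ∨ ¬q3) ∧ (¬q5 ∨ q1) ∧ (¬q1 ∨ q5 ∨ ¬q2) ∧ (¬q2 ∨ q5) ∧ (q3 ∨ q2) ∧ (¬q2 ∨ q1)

Unit clause (¬q3) forces q3 = False.
Unit clause (q2) forces q2 = True.
Unit clause (q5) forces q5 = True.
Unit clause (q1) forces q1 = True.
Unit clause (q4) forces q4 = True.
This assignment satisfies each clause.

q1=True, q2=True, q3=False, q4=True, q5=True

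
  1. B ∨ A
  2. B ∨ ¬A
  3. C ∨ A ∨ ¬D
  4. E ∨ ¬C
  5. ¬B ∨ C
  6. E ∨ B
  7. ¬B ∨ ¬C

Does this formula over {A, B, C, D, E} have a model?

Unsatisfiable

Case B = True:
Unit clause (C) forces C = True.
But (¬C) is also a unit clause — contradiction.
Backtrack on B: now try B = False.
Unit clause (A) forces A = True.
But (¬A) is also a unit clause — contradiction.
Either choice for B ends in contradiction.
No assignment satisfies every clause.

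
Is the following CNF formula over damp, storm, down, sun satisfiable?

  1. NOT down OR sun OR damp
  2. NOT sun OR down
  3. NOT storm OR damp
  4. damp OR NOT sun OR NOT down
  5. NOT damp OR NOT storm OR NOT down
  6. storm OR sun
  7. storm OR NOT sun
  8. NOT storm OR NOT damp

Unsatisfiable

Case sun = false:
Unit clause (storm) forces storm = true.
Unit clause (damp) forces damp = true.
But (NOT damp) is also a unit clause — contradiction.
So sun must be the other value — set sun = true.
Unit clause (down) forces down = true.
Unit clause (damp) forces damp = true.
Unit clause (NOT storm) forces storm = false.
But (storm) is also a unit clause — contradiction.
Both values of sun lead to a conflict.
No assignment satisfies every clause.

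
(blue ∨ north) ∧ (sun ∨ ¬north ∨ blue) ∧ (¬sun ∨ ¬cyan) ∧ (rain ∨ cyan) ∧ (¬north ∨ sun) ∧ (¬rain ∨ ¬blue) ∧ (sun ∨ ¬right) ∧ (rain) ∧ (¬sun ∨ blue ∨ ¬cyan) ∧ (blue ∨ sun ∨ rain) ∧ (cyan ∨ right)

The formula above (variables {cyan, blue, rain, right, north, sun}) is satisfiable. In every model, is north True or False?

Suppose north = False.
Unit clause (blue) forces blue = True.
Unit clause (¬rain) forces rain = False.
Now (rain) is unsatisfied and unit — conflict.
So every satisfying assignment has north = True.

True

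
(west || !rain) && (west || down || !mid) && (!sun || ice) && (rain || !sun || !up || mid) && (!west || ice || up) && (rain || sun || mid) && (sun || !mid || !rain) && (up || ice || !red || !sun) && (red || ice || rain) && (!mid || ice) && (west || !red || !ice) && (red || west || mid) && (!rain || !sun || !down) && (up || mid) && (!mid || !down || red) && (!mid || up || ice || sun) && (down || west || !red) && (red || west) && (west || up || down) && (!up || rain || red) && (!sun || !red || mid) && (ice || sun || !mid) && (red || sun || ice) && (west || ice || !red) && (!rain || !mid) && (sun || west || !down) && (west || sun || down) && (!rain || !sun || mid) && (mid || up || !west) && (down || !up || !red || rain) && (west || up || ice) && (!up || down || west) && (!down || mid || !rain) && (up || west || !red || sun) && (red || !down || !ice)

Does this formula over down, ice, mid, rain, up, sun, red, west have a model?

Branch on west: set west = true.
Branch on sun: set sun = false.
Branch on ice: set ice = true.
Branch on rain: set rain = false.
(mid) alone gives mid = true.
Branch on down: set down = true.
(red) alone gives red = true.
Every clause is now satisfied; up is unconstrained.
A satisfying assignment: down: true; ice: true; mid: true; rain: false; up: false; sun: false; red: true; west: true.

Yes, satisfiable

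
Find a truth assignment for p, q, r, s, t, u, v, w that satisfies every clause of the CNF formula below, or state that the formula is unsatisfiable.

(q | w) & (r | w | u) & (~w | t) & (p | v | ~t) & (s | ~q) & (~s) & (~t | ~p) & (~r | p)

p ↦ 0,  q ↦ 0,  r ↦ 0,  s ↦ 0,  t ↦ 1,  u ↦ 0,  v ↦ 1,  w ↦ 1

(~s) alone gives s = 0.
(~q) alone gives q = 0.
(w) alone gives w = 1.
(t) alone gives t = 1.
(~p) alone gives p = 0.
(v) alone gives v = 1.
(~r) alone gives r = 0.
No clause remains; u is free.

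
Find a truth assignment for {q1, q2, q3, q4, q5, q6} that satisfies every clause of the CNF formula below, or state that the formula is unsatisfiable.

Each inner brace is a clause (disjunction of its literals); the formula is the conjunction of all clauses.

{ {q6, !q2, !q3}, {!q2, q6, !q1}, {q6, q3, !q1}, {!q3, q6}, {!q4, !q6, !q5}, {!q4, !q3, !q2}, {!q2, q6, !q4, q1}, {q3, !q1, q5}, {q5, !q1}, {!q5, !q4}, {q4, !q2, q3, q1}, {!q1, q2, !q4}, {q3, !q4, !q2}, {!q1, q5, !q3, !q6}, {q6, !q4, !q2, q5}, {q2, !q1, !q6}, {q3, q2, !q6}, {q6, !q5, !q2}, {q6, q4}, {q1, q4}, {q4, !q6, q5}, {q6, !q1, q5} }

q1 ↦ false; q2 ↦ false; q3 ↦ false; q4 ↦ true; q5 ↦ false; q6 ↦ false

Try q3 = false.
Try q6 = false.
Unit clause (!q1) forces q1 = false.
Unit clause (q4) forces q4 = true.
Unit clause (!q2) forces q2 = false.
Unit clause (!q5) forces q5 = false.
Every clause now holds.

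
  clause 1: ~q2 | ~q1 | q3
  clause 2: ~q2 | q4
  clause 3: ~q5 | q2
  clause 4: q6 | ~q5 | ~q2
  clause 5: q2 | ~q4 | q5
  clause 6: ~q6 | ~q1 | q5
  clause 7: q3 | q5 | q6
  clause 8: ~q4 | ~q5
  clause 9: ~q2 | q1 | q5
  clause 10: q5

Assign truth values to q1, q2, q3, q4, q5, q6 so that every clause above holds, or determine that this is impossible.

UNSATISFIABLE

The clause (q5) is unit, so q5 = 1.
The clause (q2) is unit, so q2 = 1.
The clause (q4) is unit, so q4 = 1.
That conflicts with the unit clause (~q4).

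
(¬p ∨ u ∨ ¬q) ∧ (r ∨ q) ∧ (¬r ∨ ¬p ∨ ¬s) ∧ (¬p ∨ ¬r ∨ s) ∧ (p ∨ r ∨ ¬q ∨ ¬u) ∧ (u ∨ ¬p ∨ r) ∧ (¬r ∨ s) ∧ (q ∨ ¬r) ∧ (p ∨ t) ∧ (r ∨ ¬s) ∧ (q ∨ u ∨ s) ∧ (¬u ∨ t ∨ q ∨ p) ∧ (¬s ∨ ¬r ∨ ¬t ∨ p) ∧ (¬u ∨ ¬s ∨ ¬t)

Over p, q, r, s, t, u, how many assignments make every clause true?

3

There are 2^6 = 64 truth assignments over (p, q, r, s, t, u).
Split on q. With q = True, the clauses containing q are satisfied and ¬q drops from the rest; 3 of the 2^5 = 32 assignments to the other variables satisfy what remains.
With q = False, by the same count on the reduced clause set, 0 assignments work.
(One model: p=F, q=T, r=F, s=F, t=T, u=F.)
Total: 3 + 0 = 3.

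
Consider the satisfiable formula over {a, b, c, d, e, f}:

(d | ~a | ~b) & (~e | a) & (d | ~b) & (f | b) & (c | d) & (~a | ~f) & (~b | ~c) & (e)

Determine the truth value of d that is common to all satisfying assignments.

Suppose d = 0.
Unit clause (~b) forces b = 0.
Unit clause (f) forces f = 1.
Unit clause (c) forces c = 1.
Unit clause (~a) forces a = 0.
Unit clause (~e) forces e = 0.
That conflicts with the unit clause (e).
So every satisfying assignment has d = True.

True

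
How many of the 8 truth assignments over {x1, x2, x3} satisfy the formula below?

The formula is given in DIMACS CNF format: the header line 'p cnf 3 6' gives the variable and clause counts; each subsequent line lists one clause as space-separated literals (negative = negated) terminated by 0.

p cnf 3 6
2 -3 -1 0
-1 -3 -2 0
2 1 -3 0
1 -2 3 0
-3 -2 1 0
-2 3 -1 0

There are 2^3 = 8 truth assignments over (x1, x2, x3).
Check each against the 6 clauses (columns in the order x1, x2, x3):
  F F F  ✓ satisfies all
  F F T  ✗ fails (x2 ∨ x1 ∨ ¬x3)
  F T F  ✗ fails (x1 ∨ ¬x2 ∨ x3)
  F T T  ✗ fails (¬x3 ∨ ¬x2 ∨ x1)
  T F F  ✓ satisfies all
  T F T  ✗ fails (x2 ∨ ¬x3 ∨ ¬x1)
  T T F  ✗ fails (¬x2 ∨ x3 ∨ ¬x1)
  T T T  ✗ fails (¬x1 ∨ ¬x3 ∨ ¬x2)
2 of the 8 rows are models.

2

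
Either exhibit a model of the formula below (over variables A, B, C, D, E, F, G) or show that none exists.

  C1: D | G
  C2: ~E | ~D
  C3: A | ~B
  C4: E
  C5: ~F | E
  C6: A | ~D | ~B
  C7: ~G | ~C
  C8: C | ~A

A ↦ 0, B ↦ 0, C ↦ 0, D ↦ 0, E ↦ 1, F ↦ 0, G ↦ 1

From the singleton clause (E), E = 1.
From the singleton clause (~D), D = 0.
From the singleton clause (G), G = 1.
From the singleton clause (~C), C = 0.
From the singleton clause (~A), A = 0.
From the singleton clause (~B), B = 0.
No clause remains; F is free.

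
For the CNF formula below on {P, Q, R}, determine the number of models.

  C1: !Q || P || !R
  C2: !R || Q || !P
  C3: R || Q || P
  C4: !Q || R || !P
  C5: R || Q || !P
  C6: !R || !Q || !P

There are 2^3 = 8 truth assignments over (P, Q, R).
Check each against the 6 clauses (columns in the order P, Q, R):
  F F F  ✗ fails (R || Q || P)
  F F T  ✓ satisfies all
  F T F  ✓ satisfies all
  F T T  ✗ fails (!Q || P || !R)
  T F F  ✗ fails (R || Q || !P)
  T F T  ✗ fails (!R || Q || !P)
  T T F  ✗ fails (!Q || R || !P)
  T T T  ✗ fails (!R || !Q || !P)
2 of the 8 rows are models.

2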